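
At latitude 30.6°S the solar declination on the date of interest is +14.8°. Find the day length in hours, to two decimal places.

−tan φ tan δ = −(-0.5914)(0.2642) = 0.1562; H_s = arccos(0.1562) = 81.01°.
Day length = 2 H_s / 15° h⁻¹ = 162.02° / 15 = 10.801 h.

10.80 hours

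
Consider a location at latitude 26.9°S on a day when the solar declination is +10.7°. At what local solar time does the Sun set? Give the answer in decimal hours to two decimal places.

17.63 h

−tan φ tan δ = −(-0.5073)(0.1890) = 0.0959; H_s = arccos(0.0959) = 84.50°.
Sunset is at 12 + H_s/15 = 12 + 5.633 = 17.633 h local solar time.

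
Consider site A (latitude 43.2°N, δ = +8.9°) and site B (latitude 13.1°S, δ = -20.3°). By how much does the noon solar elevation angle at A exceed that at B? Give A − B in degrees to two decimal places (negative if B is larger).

-27.10°

A: 90° − |43.2 − (8.9)| = 55.70°.
B: 90° − |-13.1 − (-20.3)| = 82.80°.
A − B = 55.70 − 82.80 = -27.10°.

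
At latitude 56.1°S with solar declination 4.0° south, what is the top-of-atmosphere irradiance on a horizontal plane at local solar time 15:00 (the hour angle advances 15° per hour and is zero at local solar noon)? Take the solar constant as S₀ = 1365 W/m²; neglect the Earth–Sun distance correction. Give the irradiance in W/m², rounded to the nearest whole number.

Hour angle H = 15° × (15 − 12) = 45.00°.
cos θ_z = sin φ sin δ + cos φ cos δ cos H = (-0.8300)(-0.0698) + (0.5577)(0.9976)(0.7071) = 0.4513.
Top-of-atmosphere irradiance = S₀ cos θ_z = 1365 × 0.4513 = 616.02 W/m².

616 W/m²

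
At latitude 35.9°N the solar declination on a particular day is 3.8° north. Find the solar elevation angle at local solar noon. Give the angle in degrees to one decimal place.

57.9°

At local solar noon the hour angle is zero, so the elevation is 90° − |φ − δ| = 90° − |35.9° − (3.8°)| = 90° − 32.1° = 57.9°.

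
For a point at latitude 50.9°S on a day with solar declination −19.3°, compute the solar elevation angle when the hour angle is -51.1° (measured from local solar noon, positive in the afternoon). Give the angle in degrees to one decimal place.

With φ = -50.9°, δ = -19.3°, H = -51.10°: sin φ sin δ = 0.2565, cos φ cos δ cos H = 0.3738, so cos θ_z = 0.6303.
θ_z = arccos(0.6303) = 50.93°, so the elevation is 90° − 50.93° = 39.07°.

39.1°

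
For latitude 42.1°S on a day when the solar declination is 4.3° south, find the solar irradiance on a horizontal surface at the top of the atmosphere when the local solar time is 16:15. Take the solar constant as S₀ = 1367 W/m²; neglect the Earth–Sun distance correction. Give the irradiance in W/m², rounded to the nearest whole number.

Hour angle H = 15° × (16.25 − 12) = 63.75°.
cos θ_z = sin(-42.1°) sin(-4.3°) + cos(-42.1°) cos(-4.3°) cos(63.75°) = 0.0503 + 0.3272 = 0.3775.
Top-of-atmosphere irradiance = S₀ cos θ_z = 1367 × 0.3775 = 516.04 W/m².

516 W/m²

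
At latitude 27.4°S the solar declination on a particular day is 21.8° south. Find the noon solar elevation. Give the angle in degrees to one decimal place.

84.4°

At local solar noon the hour angle is zero, so the elevation is 90° − |φ − δ| = 90° − |-27.4° − (-21.8°)| = 90° − 5.6° = 84.4°.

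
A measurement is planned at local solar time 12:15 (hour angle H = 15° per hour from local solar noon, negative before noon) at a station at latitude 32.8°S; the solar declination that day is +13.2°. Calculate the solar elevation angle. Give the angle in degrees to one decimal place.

43.9°

Hour angle H = 15° × (12.25 − 12) = 3.75°.
cos θ_z = sin(-32.8°) sin(13.2°) + cos(-32.8°) cos(13.2°) cos(3.75°) = -0.1237 + 0.8166 = 0.6929.
θ_z = arccos(0.6929) = 46.14°, so the elevation is 90° − 46.14° = 43.86°.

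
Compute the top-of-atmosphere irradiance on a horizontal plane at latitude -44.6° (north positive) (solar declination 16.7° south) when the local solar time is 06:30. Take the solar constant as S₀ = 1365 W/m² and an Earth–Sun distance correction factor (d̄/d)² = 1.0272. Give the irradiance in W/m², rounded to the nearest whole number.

Hour angle H = 15° × (6.5 − 12) = -82.50°.
cos θ_z = sin(-44.6°) sin(-16.7°) + cos(-44.6°) cos(-16.7°) cos(-82.50°) = 0.2018 + 0.0890 = 0.2908.
Top-of-atmosphere irradiance = S₀ (d̄/d)² cos θ_z = 1365 × 1.0272 × 0.2908 = 407.74 W/m².

408 W/m²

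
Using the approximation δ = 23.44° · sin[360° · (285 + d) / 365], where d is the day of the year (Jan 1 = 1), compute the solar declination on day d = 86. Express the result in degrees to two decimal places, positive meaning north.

360 × (285 + 86) / 365 = 365.918°; sin(365.918°) = 0.1031.
δ = 23.44 × 0.1031 = 2.417° ≈ +2.42°.

+2.42°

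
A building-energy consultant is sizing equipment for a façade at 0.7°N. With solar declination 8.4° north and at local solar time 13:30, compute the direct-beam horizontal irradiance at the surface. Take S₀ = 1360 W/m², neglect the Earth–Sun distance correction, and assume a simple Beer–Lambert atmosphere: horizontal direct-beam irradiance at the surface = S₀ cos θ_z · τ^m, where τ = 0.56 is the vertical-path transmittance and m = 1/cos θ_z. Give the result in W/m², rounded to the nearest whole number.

Hour angle H = 15° × (13.5 − 12) = 22.50°.
With φ = 0.7°, δ = 8.4°, H = 22.50°: sin φ sin δ = 0.0018, cos φ cos δ cos H = 0.9139, so cos θ_z = 0.9157.
Air mass m = 1/cos θ_z = 1/0.9157 = 1.092; τ^m = 0.56^1.092 = 0.5309.
Surface direct beam = 1360 × 0.9157 × 0.5309 = 661.16 W/m².

661 W/m²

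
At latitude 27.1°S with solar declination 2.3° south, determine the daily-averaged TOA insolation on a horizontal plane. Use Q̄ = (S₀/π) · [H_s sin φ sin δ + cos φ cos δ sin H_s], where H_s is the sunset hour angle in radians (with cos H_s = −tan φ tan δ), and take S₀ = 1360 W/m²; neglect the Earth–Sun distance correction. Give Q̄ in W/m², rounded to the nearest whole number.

398 W/m²

The sunset hour angle satisfies cos H_s = −tan φ tan δ = -0.0206, giving H_s = 91.18°. In radians, H_s = 1.5914.
H_s sin φ sin δ = 1.5914 × -0.4555 × -0.0401 = 0.0291.
cos φ cos δ sin H_s = 0.8902 × 0.9992 × 0.9998 = 0.8893.
Q̄ = (1360/π) × (0.0291 + 0.8893) = 432.90 × 0.9184 = 397.58 W/m².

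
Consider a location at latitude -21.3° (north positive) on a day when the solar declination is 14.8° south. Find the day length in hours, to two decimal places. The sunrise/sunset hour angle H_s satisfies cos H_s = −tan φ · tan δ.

12.79 hours

−tan φ tan δ = −(-0.3899)(-0.2642) = -0.1030; H_s = arccos(-0.1030) = 95.91°.
Day length = 2 H_s / 15° h⁻¹ = 191.82° / 15 = 12.788 h.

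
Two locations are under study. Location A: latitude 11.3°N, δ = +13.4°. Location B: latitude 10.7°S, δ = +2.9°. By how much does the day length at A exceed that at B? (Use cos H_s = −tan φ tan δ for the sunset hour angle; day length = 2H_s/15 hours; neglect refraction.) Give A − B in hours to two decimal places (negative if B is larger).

+0.44 h

A: H_s = arccos(−tan 11.3° · tan 13.4°) = 92.73°, so 2H_s/15 = 12.3640 h.
B: H_s = arccos(−tan -10.7° · tan 2.9°) = 89.45°, so 2H_s/15 = 11.9267 h.
A − B = 12.3640 − 11.9267 = 0.4373 h.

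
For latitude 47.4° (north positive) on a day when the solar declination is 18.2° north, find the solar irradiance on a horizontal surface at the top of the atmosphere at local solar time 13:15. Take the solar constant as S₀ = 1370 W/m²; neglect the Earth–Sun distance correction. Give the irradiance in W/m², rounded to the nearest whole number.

Hour angle H = 15° × (13.25 − 12) = 18.75°.
cos θ_z = sin φ sin δ + cos φ cos δ cos H = (0.7361)(0.3123) + (0.6769)(0.9500)(0.9469) = 0.8388.
Top-of-atmosphere irradiance = S₀ cos θ_z = 1370 × 0.8388 = 1149.16 W/m².

1149 W/m²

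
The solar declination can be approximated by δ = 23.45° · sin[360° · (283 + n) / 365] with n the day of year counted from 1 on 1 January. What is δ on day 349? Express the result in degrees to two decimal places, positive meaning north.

-23.29°

360 × (283 + 349) / 365 = 623.342°; sin(623.342°) = -0.9933.
δ = 23.45 × -0.9933 = -23.293° ≈ -23.29°.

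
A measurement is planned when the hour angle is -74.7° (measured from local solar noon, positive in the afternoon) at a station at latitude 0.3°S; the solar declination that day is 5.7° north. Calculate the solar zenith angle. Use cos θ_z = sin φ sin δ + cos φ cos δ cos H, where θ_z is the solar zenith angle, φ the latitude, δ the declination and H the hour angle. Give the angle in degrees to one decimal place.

74.8°

With φ = -0.3°, δ = 5.7°, H = -74.70°: sin φ sin δ = -0.0005, cos φ cos δ cos H = 0.2626, so cos θ_z = 0.2621.
θ_z = arccos(0.2621) = 74.81°.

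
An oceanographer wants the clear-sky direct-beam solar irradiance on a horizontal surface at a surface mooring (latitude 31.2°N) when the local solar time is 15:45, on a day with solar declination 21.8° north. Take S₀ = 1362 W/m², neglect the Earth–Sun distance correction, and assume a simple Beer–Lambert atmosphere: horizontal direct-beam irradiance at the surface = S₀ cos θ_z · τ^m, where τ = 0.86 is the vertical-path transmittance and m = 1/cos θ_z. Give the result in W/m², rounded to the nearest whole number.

680 W/m²

Hour angle H = 15° × (15.75 − 12) = 56.25°.
cos θ_z = sin(31.2°) sin(21.8°) + cos(31.2°) cos(21.8°) cos(56.25°) = 0.1924 + 0.4412 = 0.6336.
Air mass m = 1/cos θ_z = 1/0.6336 = 1.578; τ^m = 0.86^1.578 = 0.7882.
Surface direct beam = 1362 × 0.6336 × 0.7882 = 680.19 W/m².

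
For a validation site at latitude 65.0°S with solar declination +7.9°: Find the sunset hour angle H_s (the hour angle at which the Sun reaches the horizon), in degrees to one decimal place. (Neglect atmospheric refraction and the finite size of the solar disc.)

72.7°

The sunset hour angle satisfies cos H_s = −tan φ tan δ = 0.2976, giving H_s = 72.69°.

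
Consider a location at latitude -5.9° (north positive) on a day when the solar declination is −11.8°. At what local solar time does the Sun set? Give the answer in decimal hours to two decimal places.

18.08 h

The sunset hour angle satisfies cos H_s = −tan φ tan δ = -0.0216, giving H_s = 91.24°.
Sunset is at 12 + H_s/15 = 12 + 6.083 = 18.083 h local solar time.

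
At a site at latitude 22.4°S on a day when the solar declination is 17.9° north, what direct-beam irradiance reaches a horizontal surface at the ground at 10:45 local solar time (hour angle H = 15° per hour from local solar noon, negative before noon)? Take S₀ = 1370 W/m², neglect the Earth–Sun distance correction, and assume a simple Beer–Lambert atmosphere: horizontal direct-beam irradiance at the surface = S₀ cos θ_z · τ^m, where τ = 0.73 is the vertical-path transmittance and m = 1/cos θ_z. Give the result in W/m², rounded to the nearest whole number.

632 W/m²

Hour angle H = 15° × (10.75 − 12) = -18.75°.
cos θ_z = sin φ sin δ + cos φ cos δ cos H = (-0.3811)(0.3074) + (0.9245)(0.9516)(0.9469) = 0.7159.
Air mass m = 1/cos θ_z = 1/0.7159 = 1.397; τ^m = 0.73^1.397 = 0.6443.
Surface direct beam = 1370 × 0.7159 × 0.6443 = 631.92 W/m².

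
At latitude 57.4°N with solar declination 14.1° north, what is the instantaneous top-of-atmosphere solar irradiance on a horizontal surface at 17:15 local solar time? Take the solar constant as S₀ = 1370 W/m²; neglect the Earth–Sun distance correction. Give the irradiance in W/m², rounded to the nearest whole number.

Hour angle H = 15° × (17.25 − 12) = 78.75°.
cos θ_z = sin φ sin δ + cos φ cos δ cos H = (0.8425)(0.2436) + (0.5388)(0.9699)(0.1951) = 0.3072.
Top-of-atmosphere irradiance = S₀ cos θ_z = 1370 × 0.3072 = 420.86 W/m².

421 W/m²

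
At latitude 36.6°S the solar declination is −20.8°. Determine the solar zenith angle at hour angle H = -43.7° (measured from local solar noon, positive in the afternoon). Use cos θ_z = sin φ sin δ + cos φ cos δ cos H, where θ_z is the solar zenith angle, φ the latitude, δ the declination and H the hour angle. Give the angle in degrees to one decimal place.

With φ = -36.6°, δ = -20.8°, H = -43.70°: sin φ sin δ = 0.2117, cos φ cos δ cos H = 0.5426, so cos θ_z = 0.7543.
θ_z = arccos(0.7543) = 41.04°.

41.0°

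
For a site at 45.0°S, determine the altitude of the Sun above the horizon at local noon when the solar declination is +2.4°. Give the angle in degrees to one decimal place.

42.6°

At local solar noon the hour angle is zero, so the elevation is 90° − |φ − δ| = 90° − |-45.0° − (2.4°)| = 90° − 47.4° = 42.6°.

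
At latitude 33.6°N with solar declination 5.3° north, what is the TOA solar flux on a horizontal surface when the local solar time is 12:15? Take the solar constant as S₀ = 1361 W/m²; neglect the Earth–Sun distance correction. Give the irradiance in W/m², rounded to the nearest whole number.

Hour angle H = 15° × (12.25 − 12) = 3.75°.
cos θ_z = sin φ sin δ + cos φ cos δ cos H = (0.5534)(0.0924) + (0.8329)(0.9957)(0.9979) = 0.8787.
Top-of-atmosphere irradiance = S₀ cos θ_z = 1361 × 0.8787 = 1195.91 W/m².

1196 W/m²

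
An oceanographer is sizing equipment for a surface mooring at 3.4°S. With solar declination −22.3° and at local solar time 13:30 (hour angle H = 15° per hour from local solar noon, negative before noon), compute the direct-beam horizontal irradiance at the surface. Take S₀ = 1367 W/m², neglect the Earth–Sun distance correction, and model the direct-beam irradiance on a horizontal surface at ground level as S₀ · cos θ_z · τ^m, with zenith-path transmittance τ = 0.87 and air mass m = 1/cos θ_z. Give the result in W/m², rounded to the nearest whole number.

1021 W/m²

Hour angle H = 15° × (13.5 − 12) = 22.50°.
cos θ_z = sin(-3.4°) sin(-22.3°) + cos(-3.4°) cos(-22.3°) cos(22.50°) = 0.0225 + 0.8533 = 0.8758.
Air mass m = 1/cos θ_z = 1/0.8758 = 1.142; τ^m = 0.87^1.142 = 0.8530.
Surface direct beam = 1367 × 0.8758 × 0.8530 = 1021.23 W/m².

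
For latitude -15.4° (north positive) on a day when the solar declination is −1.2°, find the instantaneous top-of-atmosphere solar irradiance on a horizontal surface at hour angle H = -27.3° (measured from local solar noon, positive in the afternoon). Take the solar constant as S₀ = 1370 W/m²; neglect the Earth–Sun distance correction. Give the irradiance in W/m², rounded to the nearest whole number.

1181 W/m²

cos θ_z = sin(-15.4°) sin(-1.2°) + cos(-15.4°) cos(-1.2°) cos(-27.30°) = 0.0056 + 0.8565 = 0.8621.
Top-of-atmosphere irradiance = S₀ cos θ_z = 1370 × 0.8621 = 1181.08 W/m².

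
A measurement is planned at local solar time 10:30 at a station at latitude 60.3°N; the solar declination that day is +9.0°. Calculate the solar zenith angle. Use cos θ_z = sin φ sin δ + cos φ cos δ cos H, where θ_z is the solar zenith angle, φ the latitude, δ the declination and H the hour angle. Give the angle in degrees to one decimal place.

54.0°

Hour angle H = 15° × (10.5 − 12) = -22.50°.
With φ = 60.3°, δ = 9.0°, H = -22.50°: sin φ sin δ = 0.1359, cos φ cos δ cos H = 0.4521, so cos θ_z = 0.5880.
θ_z = arccos(0.5880) = 53.98°.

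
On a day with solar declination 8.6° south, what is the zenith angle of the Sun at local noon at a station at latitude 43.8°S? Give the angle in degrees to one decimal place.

At local solar noon the hour angle is zero, so the zenith angle is |φ − δ| = |-43.8° − (-8.6°)| = 35.2°.

35.2°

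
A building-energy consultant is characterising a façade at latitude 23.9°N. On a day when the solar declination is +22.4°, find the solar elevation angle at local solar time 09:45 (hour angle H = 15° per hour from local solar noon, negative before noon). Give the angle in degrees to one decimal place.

59.0°

Hour angle H = 15° × (9.75 − 12) = -33.75°.
cos θ_z = sin(23.9°) sin(22.4°) + cos(23.9°) cos(22.4°) cos(-33.75°) = 0.1544 + 0.7028 = 0.8572.
θ_z = arccos(0.8572) = 31.00°, so the elevation is 90° − 31.00° = 59.00°.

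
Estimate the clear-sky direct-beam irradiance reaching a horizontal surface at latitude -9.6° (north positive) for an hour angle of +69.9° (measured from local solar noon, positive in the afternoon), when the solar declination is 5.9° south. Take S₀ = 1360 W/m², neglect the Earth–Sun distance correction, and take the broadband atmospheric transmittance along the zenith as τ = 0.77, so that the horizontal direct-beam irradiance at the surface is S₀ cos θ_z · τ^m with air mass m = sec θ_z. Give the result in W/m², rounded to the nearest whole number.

230 W/m²

cos θ_z = sin(-9.6°) sin(-5.9°) + cos(-9.6°) cos(-5.9°) cos(69.90°) = 0.0171 + 0.3371 = 0.3542.
Air mass m = 1/cos θ_z = 1/0.3542 = 2.823; τ^m = 0.77^2.823 = 0.4781.
Surface direct beam = 1360 × 0.3542 × 0.4781 = 230.31 W/m².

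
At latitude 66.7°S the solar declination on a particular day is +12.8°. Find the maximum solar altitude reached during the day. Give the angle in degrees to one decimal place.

At local solar noon the hour angle is zero, so the elevation is 90° − |φ − δ| = 90° − |-66.7° − (12.8°)| = 90° − 79.5° = 10.5°.

10.5°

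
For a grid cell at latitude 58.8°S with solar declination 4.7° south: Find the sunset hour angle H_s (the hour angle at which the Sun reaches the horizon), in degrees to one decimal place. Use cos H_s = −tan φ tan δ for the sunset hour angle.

97.8°

cos H_s = −tan(-58.8°) · tan(-4.7°) = -0.1358, so H_s = arccos(-0.1358) = 97.80°.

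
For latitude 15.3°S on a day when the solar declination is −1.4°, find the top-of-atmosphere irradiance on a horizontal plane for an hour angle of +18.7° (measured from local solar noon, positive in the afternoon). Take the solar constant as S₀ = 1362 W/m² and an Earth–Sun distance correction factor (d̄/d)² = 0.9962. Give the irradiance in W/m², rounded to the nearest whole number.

1248 W/m²

cos θ_z = sin(-15.3°) sin(-1.4°) + cos(-15.3°) cos(-1.4°) cos(18.70°) = 0.0064 + 0.9134 = 0.9198.
Top-of-atmosphere irradiance = S₀ (d̄/d)² cos θ_z = 1362 × 0.9962 × 0.9198 = 1248.01 W/m².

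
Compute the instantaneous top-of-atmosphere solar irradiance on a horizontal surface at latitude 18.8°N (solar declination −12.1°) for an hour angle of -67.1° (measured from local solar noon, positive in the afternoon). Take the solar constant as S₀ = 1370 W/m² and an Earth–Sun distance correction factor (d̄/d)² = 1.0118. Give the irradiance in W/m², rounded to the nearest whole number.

cos θ_z = sin φ sin δ + cos φ cos δ cos H = (0.3223)(-0.2096) + (0.9466)(0.9778)(0.3891) = 0.2926.
Top-of-atmosphere irradiance = S₀ (d̄/d)² cos θ_z = 1370 × 1.0118 × 0.2926 = 405.59 W/m².

406 W/m²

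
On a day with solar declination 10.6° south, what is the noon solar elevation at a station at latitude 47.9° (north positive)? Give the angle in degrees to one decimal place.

At local solar noon the hour angle is zero, so the elevation is 90° − |φ − δ| = 90° − |47.9° − (-10.6°)| = 90° − 58.5° = 31.5°.

31.5°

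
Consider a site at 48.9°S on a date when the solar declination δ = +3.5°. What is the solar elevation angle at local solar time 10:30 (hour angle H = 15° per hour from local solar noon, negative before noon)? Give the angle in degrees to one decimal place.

Hour angle H = 15° × (10.5 − 12) = -22.50°.
cos θ_z = sin(-48.9°) sin(3.5°) + cos(-48.9°) cos(3.5°) cos(-22.50°) = -0.0460 + 0.6062 = 0.5602.
θ_z = arccos(0.5602) = 55.93°, so the elevation is 90° − 55.93° = 34.07°.

34.1°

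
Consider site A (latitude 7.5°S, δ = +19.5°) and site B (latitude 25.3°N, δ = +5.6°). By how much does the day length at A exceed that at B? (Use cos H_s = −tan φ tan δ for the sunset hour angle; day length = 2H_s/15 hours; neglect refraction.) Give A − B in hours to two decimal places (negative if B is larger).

A: H_s = arccos(−tan -7.5° · tan 19.5°) = 87.33°, so 2H_s/15 = 11.6440 h.
B: H_s = arccos(−tan 25.3° · tan 5.6°) = 92.66°, so 2H_s/15 = 12.3547 h.
A − B = 11.6440 − 12.3547 = -0.7107 h.

-0.71 h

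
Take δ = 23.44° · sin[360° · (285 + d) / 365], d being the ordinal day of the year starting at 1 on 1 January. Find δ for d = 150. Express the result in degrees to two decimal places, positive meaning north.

+21.89°

360 × (285 + 150) / 365 = 429.041°; sin(429.041°) = 0.9338.
δ = 23.44 × 0.9338 = 21.888° ≈ +21.89°.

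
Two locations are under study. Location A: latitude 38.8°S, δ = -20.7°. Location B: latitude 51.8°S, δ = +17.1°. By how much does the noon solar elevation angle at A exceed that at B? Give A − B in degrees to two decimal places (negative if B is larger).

+50.80°

A: 90° − |-38.8 − (-20.7)| = 71.90°.
B: 90° − |-51.8 − (17.1)| = 21.10°.
A − B = 71.90 − 21.10 = 50.80°.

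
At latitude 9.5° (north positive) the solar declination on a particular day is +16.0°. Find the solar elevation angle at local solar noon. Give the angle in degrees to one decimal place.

83.5°

At local solar noon the hour angle is zero, so the elevation is 90° − |φ − δ| = 90° − |9.5° − (16.0°)| = 90° − 6.5° = 83.5°.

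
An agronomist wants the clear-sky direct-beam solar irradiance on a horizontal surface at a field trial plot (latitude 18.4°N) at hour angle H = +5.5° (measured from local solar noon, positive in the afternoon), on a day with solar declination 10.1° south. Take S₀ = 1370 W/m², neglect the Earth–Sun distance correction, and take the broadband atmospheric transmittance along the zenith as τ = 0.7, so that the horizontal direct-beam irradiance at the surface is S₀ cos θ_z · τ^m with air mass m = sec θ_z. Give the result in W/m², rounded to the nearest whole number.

797 W/m²

cos θ_z = sin(18.4°) sin(-10.1°) + cos(18.4°) cos(-10.1°) cos(5.50°) = -0.0554 + 0.9299 = 0.8745.
Air mass m = 1/cos θ_z = 1/0.8745 = 1.144; τ^m = 0.7^1.144 = 0.6650.
Surface direct beam = 1370 × 0.8745 × 0.6650 = 796.71 W/m².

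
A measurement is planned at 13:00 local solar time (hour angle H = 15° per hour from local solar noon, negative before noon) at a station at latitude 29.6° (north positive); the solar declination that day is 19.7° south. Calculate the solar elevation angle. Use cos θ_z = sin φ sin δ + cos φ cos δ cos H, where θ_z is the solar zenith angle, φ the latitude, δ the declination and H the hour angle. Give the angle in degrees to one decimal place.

Hour angle H = 15° × (13 − 12) = 15.00°.
cos θ_z = sin φ sin δ + cos φ cos δ cos H = (0.4939)(-0.3371) + (0.8695)(0.9415)(0.9659) = 0.6242.
θ_z = arccos(0.6242) = 51.38°, so the elevation is 90° − 51.38° = 38.62°.

38.6°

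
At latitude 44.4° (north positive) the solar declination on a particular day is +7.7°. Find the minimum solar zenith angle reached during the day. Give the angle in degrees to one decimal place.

At local solar noon the hour angle is zero, so the zenith angle is |φ − δ| = |44.4° − (7.7°)| = 36.7°.

36.7°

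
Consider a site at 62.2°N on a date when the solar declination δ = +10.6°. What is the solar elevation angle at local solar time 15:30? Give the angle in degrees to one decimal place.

Hour angle H = 15° × (15.5 − 12) = 52.50°.
cos θ_z = sin φ sin δ + cos φ cos δ cos H = (0.8846)(0.1840) + (0.4664)(0.9829)(0.6088) = 0.4419.
θ_z = arccos(0.4419) = 63.77°, so the elevation is 90° − 63.77° = 26.23°.

26.2°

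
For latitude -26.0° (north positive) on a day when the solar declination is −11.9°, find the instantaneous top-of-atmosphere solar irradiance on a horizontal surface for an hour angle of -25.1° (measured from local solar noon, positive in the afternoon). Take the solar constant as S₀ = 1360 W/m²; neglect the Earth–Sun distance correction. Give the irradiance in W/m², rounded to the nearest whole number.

1206 W/m²

With φ = -26.0°, δ = -11.9°, H = -25.10°: sin φ sin δ = 0.0904, cos φ cos δ cos H = 0.7964, so cos θ_z = 0.8868.
Top-of-atmosphere irradiance = S₀ cos θ_z = 1360 × 0.8868 = 1206.05 W/m².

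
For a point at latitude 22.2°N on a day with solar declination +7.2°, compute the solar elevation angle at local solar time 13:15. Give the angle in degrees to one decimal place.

Hour angle H = 15° × (13.25 − 12) = 18.75°.
cos θ_z = sin φ sin δ + cos φ cos δ cos H = (0.3778)(0.1253) + (0.9259)(0.9921)(0.9469) = 0.9171.
θ_z = arccos(0.9171) = 23.49°, so the elevation is 90° − 23.49° = 66.51°.

66.5°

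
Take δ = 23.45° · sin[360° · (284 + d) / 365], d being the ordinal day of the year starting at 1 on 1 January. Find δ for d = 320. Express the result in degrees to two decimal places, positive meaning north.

360 × (284 + 320) / 365 = 595.726°; sin(595.726°) = -0.8264.
δ = 23.45 × -0.8264 = -19.379° ≈ -19.38°.

-19.38°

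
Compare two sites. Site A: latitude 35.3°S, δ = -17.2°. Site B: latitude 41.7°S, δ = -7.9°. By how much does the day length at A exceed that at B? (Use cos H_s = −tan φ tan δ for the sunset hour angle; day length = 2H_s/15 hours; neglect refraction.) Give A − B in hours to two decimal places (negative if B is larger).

+0.74 h

A: H_s = arccos(−tan -35.3° · tan -17.2°) = 102.66°, so 2H_s/15 = 13.6880 h.
B: H_s = arccos(−tan -41.7° · tan -7.9°) = 97.10°, so 2H_s/15 = 12.9467 h.
A − B = 13.6880 − 12.9467 = 0.7413 h.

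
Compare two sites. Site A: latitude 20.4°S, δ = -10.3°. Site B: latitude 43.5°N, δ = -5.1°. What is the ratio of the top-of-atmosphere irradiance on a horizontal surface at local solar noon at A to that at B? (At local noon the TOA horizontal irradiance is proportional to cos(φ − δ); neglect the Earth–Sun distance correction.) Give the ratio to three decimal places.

1.489

A: cos θ_z = cos(-20.4° − (-10.3°)) = 0.9845.
B: cos θ_z = cos(43.5° − (-5.1°)) = 0.6613.
Ratio A/B = 0.9845 / 0.6613 = 1.4887.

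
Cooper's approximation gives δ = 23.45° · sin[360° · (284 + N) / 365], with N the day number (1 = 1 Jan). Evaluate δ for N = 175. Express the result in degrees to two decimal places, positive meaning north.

360 × (284 + 175) / 365 = 452.712°; sin(452.712°) = 0.9989.
δ = 23.45 × 0.9989 = 23.424° ≈ +23.42°.

+23.42°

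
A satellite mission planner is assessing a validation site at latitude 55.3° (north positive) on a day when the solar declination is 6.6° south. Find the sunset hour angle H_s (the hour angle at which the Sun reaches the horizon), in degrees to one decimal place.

80.4°

The sunset hour angle satisfies cos H_s = −tan φ tan δ = 0.1671, giving H_s = 80.38°.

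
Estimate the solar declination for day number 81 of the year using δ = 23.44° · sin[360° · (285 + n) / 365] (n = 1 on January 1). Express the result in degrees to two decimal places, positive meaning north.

360 × (285 + 81) / 365 = 360.986°; sin(360.986°) = 0.0172.
δ = 23.44 × 0.0172 = 0.403° ≈ +0.40°.

+0.40°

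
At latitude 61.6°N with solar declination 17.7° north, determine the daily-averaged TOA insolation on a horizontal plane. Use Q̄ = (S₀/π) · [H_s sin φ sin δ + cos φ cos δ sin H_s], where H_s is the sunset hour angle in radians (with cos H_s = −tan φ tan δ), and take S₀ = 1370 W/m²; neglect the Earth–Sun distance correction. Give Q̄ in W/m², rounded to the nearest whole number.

−tan φ tan δ = −(1.8495)(0.3191) = -0.5902; H_s = arccos(-0.5902) = 126.17°. In radians, H_s = 2.2021.
H_s sin φ sin δ = 2.2021 × 0.8796 × 0.3040 = 0.5888.
cos φ cos δ sin H_s = 0.4756 × 0.9527 × 0.8073 = 0.3658.
Q̄ = (1370/π) × (0.5888 + 0.3658) = 436.08 × 0.9546 = 416.28 W/m².

416 W/m²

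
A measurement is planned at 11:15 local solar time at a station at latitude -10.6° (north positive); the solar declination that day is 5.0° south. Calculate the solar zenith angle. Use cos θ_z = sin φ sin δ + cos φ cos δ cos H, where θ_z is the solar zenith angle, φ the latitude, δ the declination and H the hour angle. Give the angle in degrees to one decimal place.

12.5°

Hour angle H = 15° × (11.25 − 12) = -11.25°.
With φ = -10.6°, δ = -5.0°, H = -11.25°: sin φ sin δ = 0.0160, cos φ cos δ cos H = 0.9604, so cos θ_z = 0.9764.
θ_z = arccos(0.9764) = 12.47°.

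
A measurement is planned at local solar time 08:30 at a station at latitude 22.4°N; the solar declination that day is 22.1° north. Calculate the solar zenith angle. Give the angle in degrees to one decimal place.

Hour angle H = 15° × (8.5 − 12) = -52.50°.
With φ = 22.4°, δ = 22.1°, H = -52.50°: sin φ sin δ = 0.1434, cos φ cos δ cos H = 0.5215, so cos θ_z = 0.6649.
θ_z = arccos(0.6649) = 48.33°.

48.3°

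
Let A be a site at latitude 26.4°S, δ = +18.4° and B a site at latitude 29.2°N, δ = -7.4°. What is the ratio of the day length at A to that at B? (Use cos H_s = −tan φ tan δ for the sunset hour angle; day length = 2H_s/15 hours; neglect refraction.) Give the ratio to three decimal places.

A: H_s = arccos(−tan -26.4° · tan 18.4°) = 80.50°, so 2H_s/15 = 10.7333 h.
B: H_s = arccos(−tan 29.2° · tan -7.4°) = 85.84°, so 2H_s/15 = 11.4453 h.
Ratio A/B = 10.7333 / 11.4453 = 0.9378.

0.938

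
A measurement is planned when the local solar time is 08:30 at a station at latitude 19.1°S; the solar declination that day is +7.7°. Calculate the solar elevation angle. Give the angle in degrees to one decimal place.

31.8°

Hour angle H = 15° × (8.5 − 12) = -52.50°.
With φ = -19.1°, δ = 7.7°, H = -52.50°: sin φ sin δ = -0.0438, cos φ cos δ cos H = 0.5701, so cos θ_z = 0.5263.
θ_z = arccos(0.5263) = 58.24°, so the elevation is 90° − 58.24° = 31.76°.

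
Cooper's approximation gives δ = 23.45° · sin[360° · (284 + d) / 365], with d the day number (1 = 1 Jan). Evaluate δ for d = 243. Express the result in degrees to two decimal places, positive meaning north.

360 × (284 + 243) / 365 = 519.781°; sin(519.781°) = 0.3456.
δ = 23.45 × 0.3456 = 8.104° ≈ +8.10°.

+8.10°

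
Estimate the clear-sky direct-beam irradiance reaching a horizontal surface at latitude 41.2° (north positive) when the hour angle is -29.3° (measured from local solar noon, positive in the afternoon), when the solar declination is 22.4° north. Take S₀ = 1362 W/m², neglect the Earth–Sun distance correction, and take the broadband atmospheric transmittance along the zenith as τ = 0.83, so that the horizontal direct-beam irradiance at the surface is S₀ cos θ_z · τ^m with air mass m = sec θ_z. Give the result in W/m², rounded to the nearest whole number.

cos θ_z = sin φ sin δ + cos φ cos δ cos H = (0.6587)(0.3811) + (0.7524)(0.9245)(0.8721) = 0.8577.
Air mass m = 1/cos θ_z = 1/0.8577 = 1.166; τ^m = 0.83^1.166 = 0.8047.
Surface direct beam = 1362 × 0.8577 × 0.8047 = 940.04 W/m².

940 W/m²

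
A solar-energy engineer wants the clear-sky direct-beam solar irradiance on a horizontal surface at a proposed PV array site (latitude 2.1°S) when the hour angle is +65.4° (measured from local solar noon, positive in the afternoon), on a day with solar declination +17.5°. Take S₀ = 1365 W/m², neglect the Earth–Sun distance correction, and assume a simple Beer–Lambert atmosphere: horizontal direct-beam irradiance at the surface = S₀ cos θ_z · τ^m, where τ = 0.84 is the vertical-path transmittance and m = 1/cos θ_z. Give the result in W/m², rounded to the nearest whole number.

335 W/m²

cos θ_z = sin(-2.1°) sin(17.5°) + cos(-2.1°) cos(17.5°) cos(65.40°) = -0.0110 + 0.3967 = 0.3857.
Air mass m = 1/cos θ_z = 1/0.3857 = 2.593; τ^m = 0.84^2.593 = 0.6363.
Surface direct beam = 1365 × 0.3857 × 0.6363 = 335.00 W/m².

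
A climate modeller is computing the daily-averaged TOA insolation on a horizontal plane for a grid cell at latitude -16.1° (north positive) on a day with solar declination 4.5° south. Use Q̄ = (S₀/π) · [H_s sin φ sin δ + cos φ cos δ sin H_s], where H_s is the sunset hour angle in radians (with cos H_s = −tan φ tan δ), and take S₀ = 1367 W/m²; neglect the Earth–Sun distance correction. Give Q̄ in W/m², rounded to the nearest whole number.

cos H_s = −tan(-16.1°) · tan(-4.5°) = -0.0227, so H_s = arccos(-0.0227) = 91.30°. In radians, H_s = 1.5935.
H_s sin φ sin δ = 1.5935 × -0.2773 × -0.0785 = 0.0347.
cos φ cos δ sin H_s = 0.9608 × 0.9969 × 0.9997 = 0.9575.
Q̄ = (1367/π) × (0.0347 + 0.9575) = 435.13 × 0.9922 = 431.74 W/m².

432 W/m²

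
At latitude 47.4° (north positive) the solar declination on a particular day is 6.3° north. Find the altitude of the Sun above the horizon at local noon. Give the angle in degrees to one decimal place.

At local solar noon the hour angle is zero, so the elevation is 90° − |φ − δ| = 90° − |47.4° − (6.3°)| = 90° − 41.1° = 48.9°.

48.9°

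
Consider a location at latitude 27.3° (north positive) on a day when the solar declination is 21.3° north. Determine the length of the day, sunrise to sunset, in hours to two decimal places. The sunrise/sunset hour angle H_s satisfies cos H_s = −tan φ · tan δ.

13.55 hours

The sunset hour angle satisfies cos H_s = −tan φ tan δ = -0.2012, giving H_s = 101.61°.
Day length = 2 H_s / 15° h⁻¹ = 203.22° / 15 = 13.548 h.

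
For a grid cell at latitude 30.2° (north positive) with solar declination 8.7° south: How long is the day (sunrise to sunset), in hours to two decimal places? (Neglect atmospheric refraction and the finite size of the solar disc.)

11.32 hours

The sunset hour angle satisfies cos H_s = −tan φ tan δ = 0.0891, giving H_s = 84.89°.
Day length = 2 H_s / 15° h⁻¹ = 169.78° / 15 = 11.319 h.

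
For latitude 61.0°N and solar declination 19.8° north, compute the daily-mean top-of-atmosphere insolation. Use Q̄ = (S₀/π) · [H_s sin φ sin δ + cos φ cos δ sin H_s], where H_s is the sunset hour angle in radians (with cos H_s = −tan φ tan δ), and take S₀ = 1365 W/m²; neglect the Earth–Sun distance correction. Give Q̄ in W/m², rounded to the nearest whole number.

−tan φ tan δ = −(1.8040)(0.3600) = -0.6494; H_s = arccos(-0.6494) = 130.50°. In radians, H_s = 2.2777.
H_s sin φ sin δ = 2.2777 × 0.8746 × 0.3387 = 0.6747.
cos φ cos δ sin H_s = 0.4848 × 0.9409 × 0.7604 = 0.3469.
Q̄ = (1365/π) × (0.6747 + 0.3469) = 434.49 × 1.0216 = 443.87 W/m².

444 W/m²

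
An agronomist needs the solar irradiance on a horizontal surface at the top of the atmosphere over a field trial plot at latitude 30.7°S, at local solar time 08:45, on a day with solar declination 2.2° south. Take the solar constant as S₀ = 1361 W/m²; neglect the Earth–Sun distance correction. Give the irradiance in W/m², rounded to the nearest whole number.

Hour angle H = 15° × (8.75 − 12) = -48.75°.
cos θ_z = sin φ sin δ + cos φ cos δ cos H = (-0.5105)(-0.0384) + (0.8599)(0.9993)(0.6593) = 0.5861.
Top-of-atmosphere irradiance = S₀ cos θ_z = 1361 × 0.5861 = 797.68 W/m².

798 W/m²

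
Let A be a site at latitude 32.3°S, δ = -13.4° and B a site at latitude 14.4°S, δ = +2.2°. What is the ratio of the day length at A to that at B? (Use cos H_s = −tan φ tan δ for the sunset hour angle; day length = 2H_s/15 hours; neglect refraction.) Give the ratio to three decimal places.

1.103

A: H_s = arccos(−tan -32.3° · tan -13.4°) = 98.66°, so 2H_s/15 = 13.1547 h.
B: H_s = arccos(−tan -14.4° · tan 2.2°) = 89.43°, so 2H_s/15 = 11.9240 h.
Ratio A/B = 13.1547 / 11.9240 = 1.1032.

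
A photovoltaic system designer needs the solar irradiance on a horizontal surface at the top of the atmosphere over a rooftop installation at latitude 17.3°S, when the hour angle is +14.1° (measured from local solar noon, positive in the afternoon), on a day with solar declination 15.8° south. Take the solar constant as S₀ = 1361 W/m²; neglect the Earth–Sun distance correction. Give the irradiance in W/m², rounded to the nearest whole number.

With φ = -17.3°, δ = -15.8°, H = 14.10°: sin φ sin δ = 0.0810, cos φ cos δ cos H = 0.8910, so cos θ_z = 0.9720.
Top-of-atmosphere irradiance = S₀ cos θ_z = 1361 × 0.9720 = 1322.89 W/m².

1323 W/m²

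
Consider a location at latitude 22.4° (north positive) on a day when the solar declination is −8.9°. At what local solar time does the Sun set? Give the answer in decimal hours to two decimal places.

17.75 h

−tan φ tan δ = −(0.4122)(-0.1566) = 0.0646; H_s = arccos(0.0646) = 86.30°.
Sunset is at 12 + H_s/15 = 12 + 5.753 = 17.753 h local solar time.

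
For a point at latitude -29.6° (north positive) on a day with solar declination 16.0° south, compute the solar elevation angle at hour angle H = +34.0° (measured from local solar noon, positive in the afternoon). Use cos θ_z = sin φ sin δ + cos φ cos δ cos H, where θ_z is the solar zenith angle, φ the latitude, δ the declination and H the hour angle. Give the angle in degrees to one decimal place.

cos θ_z = sin φ sin δ + cos φ cos δ cos H = (-0.4939)(-0.2756) + (0.8695)(0.9613)(0.8290) = 0.8290.
θ_z = arccos(0.8290) = 34.00°, so the elevation is 90° − 34.00° = 56.00°.

56.0°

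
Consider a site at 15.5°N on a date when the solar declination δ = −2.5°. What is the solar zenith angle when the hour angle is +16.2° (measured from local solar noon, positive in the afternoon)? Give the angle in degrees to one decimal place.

cos θ_z = sin φ sin δ + cos φ cos δ cos H = (0.2672)(-0.0436) + (0.9636)(0.9990)(0.9603) = 0.9128.
θ_z = arccos(0.9128) = 24.10°.

24.1°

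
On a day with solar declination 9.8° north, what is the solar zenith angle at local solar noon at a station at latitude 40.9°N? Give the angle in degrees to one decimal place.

At local solar noon the hour angle is zero, so the zenith angle is |φ − δ| = |40.9° − (9.8°)| = 31.1°.

31.1°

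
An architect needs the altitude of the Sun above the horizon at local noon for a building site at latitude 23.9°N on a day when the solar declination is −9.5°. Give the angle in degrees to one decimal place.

56.6°

At local solar noon the hour angle is zero, so the elevation is 90° − |φ − δ| = 90° − |23.9° − (-9.5°)| = 90° − 33.4° = 56.6°.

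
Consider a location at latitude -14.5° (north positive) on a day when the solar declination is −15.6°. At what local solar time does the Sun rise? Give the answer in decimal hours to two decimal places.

5.72 h

cos H_s = −tan(-14.5°) · tan(-15.6°) = -0.0722, so H_s = arccos(-0.0722) = 94.14°.
Sunrise is at 12 − H_s/15 = 12 − 6.276 = 5.724 h local solar time.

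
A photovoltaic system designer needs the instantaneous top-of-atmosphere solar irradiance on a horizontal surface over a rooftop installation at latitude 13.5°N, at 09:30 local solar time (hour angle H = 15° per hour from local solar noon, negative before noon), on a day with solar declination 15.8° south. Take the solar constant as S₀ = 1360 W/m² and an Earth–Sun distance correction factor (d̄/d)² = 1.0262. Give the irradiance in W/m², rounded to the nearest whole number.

Hour angle H = 15° × (9.5 − 12) = -37.50°.
With φ = 13.5°, δ = -15.8°, H = -37.50°: sin φ sin δ = -0.0636, cos φ cos δ cos H = 0.7423, so cos θ_z = 0.6787.
Top-of-atmosphere irradiance = S₀ (d̄/d)² cos θ_z = 1360 × 1.0262 × 0.6787 = 947.22 W/m².

947 W/m²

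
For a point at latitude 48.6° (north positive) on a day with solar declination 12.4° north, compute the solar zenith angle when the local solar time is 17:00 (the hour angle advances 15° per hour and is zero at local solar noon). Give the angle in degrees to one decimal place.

70.8°

Hour angle H = 15° × (17 − 12) = 75.00°.
With φ = 48.6°, δ = 12.4°, H = 75.00°: sin φ sin δ = 0.1611, cos φ cos δ cos H = 0.1672, so cos θ_z = 0.3283.
θ_z = arccos(0.3283) = 70.83°.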